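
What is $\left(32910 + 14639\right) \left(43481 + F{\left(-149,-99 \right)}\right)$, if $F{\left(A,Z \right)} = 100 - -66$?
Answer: $2075371203$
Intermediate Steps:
$F{\left(A,Z \right)} = 166$ ($F{\left(A,Z \right)} = 100 + 66 = 166$)
$\left(32910 + 14639\right) \left(43481 + F{\left(-149,-99 \right)}\right) = \left(32910 + 14639\right) \left(43481 + 166\right) = 47549 \cdot 43647 = 2075371203$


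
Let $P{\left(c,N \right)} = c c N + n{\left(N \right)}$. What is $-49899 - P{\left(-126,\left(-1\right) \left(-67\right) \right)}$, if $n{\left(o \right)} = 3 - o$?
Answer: $-1113527$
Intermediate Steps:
$P{\left(c,N \right)} = 3 - N + N c^{2}$ ($P{\left(c,N \right)} = c c N - \left(-3 + N\right) = c^{2} N - \left(-3 + N\right) = N c^{2} - \left(-3 + N\right) = 3 - N + N c^{2}$)
$-49899 - P{\left(-126,\left(-1\right) \left(-67\right) \right)} = -49899 - \left(3 - \left(-1\right) \left(-67\right) + \left(-1\right) \left(-67\right) \left(-126\right)^{2}\right) = -49899 - \left(3 - 67 + 67 \cdot 15876\right) = -49899 - \left(3 - 67 + 1063692\right) = -49899 - 1063628 = -1113527$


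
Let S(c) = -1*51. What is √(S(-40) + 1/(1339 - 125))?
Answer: I*√75162382/1214 ≈ 7.1414*I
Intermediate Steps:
S(c) = -51
√(S(-40) + 1/(1339 - 125)) = √(-51 + 1/(1339 - 125)) = √(-51 + 1/1214) = √(-61913/1214) = I*√75162382/1214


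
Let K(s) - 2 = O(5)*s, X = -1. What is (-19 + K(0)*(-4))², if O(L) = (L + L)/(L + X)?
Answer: 729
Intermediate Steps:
O(L) = 2*L/(-1 + L) (O(L) = (L + L)/(L - 1) = (2*L)/(-1 + L) = 2*L/(-1 + L))
K(s) = 2 + 5*s/2 (K(s) = 2 + (2*5/(-1 + 5))*s = 2 + (2*5/4)*s = 2 + (2*5*(¼))*s = 2 + 5*s/2)
(-19 + K(0)*(-4))² = (-19 + (2 + (5/2)*0)*(-4))² = (-19 + (2 + 0)*(-4))² = (-19 + 2*(-4))² = (-19 - 8)² = (-27)² = 729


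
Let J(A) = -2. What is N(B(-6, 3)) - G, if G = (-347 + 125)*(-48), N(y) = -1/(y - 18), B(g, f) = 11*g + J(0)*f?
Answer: -959039/90 ≈ -10656.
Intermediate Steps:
B(g, f) = -2*f + 11*g (B(g, f) = 11*g - 2*f = -2*f + 11*g)
N(y) = -1/(-18 + y)
G = 10656 (G = -222*(-48) = 10656)
N(B(-6, 3)) - G = -1/(-18 + (-2*3 + 11*(-6))) - 1*10656 = -1/(-18 + (-6 - 66)) - 10656 = -1/(-18 - 72) - 10656 = -1/(-90) - 10656 = -1*(-1/90) - 10656 = 1/90 - 10656 = -959039/90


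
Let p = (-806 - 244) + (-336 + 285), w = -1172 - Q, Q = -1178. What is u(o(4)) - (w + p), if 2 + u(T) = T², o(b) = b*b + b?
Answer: 1493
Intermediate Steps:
w = 6 (w = -1172 - 1*(-1178) = -1172 + 1178 = 6)
o(b) = b + b² (o(b) = b² + b = b + b²)
u(T) = -2 + T²
p = -1101 (p = -1050 - 51 = -1101)
u(o(4)) - (w + p) = (-2 + (4*(1 + 4))²) - (6 - 1101) = (-2 + (4*5)²) - 1*(-1095) = (-2 + 20²) + 1095 = (-2 + 400) + 1095 = 398 + 1095 = 1493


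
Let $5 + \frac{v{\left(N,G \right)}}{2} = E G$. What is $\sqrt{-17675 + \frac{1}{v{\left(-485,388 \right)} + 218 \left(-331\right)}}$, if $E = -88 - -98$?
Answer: $\frac{i \sqrt{18330700378902}}{32204} \approx 132.95 i$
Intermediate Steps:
$E = 10$ ($E = -88 + 98 = 10$)
$v{\left(N,G \right)} = -10 + 20 G$ ($v{\left(N,G \right)} = -10 + 2 \cdot 10 G = -10 + 20 G$)
$\sqrt{-17675 + \frac{1}{v{\left(-485,388 \right)} + 218 \left(-331\right)}} = \sqrt{-17675 + \frac{1}{\left(-10 + 20 \cdot 388\right) + 218 \left(-331\right)}} = \sqrt{-17675 + \frac{1}{\left(-10 + 7760\right) - 72158}} = \sqrt{-17675 + \frac{1}{7750 - 72158}} = \sqrt{-17675 + \frac{1}{-64408}} = \sqrt{-17675 - \frac{1}{64408}} = \sqrt{- \frac{1138411401}{64408}} = \frac{i \sqrt{18330700378902}}{32204}$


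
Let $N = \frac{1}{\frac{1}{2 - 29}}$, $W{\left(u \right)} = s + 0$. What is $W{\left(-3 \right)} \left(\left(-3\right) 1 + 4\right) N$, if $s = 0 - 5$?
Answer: $135$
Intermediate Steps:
$s = -5$
$W{\left(u \right)} = -5$ ($W{\left(u \right)} = -5 + 0 = -5$)
$N = -27$ ($N = \frac{1}{\frac{1}{-27}} = \frac{1}{- \frac{1}{27}} = -27$)
$W{\left(-3 \right)} \left(\left(-3\right) 1 + 4\right) N = - 5 \left(\left(-3\right) 1 + 4\right) \left(-27\right) = - 5 \left(-3 + 4\right) \left(-27\right) = \left(-5\right) 1 \left(-27\right) = \left(-5\right) \left(-27\right) = 135$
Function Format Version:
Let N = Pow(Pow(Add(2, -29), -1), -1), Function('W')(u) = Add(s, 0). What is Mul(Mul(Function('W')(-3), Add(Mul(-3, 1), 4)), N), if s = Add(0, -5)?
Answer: 135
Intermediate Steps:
s = -5
Function('W')(u) = -5 (Function('W')(u) = Add(-5, 0) = -5)
N = -27 (N = Pow(Pow(-27, -1), -1) = Pow(Rational(-1, 27), -1) = -27)
Mul(Mul(Function('W')(-3), Add(Mul(-3, 1), 4)), N) = Mul(Mul(-5, Add(Mul(-3, 1), 4)), -27) = Mul(Mul(-5, Add(-3, 4)), -27) = Mul(Mul(-5, 1), -27) = Mul(-5, -27) = 135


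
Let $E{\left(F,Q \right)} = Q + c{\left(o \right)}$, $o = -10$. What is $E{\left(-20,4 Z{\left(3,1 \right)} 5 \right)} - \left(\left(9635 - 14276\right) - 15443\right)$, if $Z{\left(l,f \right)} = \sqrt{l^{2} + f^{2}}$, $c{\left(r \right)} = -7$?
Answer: $20077 + 20 \sqrt{10} \approx 20140.0$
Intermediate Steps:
$Z{\left(l,f \right)} = \sqrt{f^{2} + l^{2}}$
$E{\left(F,Q \right)} = -7 + Q$ ($E{\left(F,Q \right)} = Q - 7 = -7 + Q$)
$E{\left(-20,4 Z{\left(3,1 \right)} 5 \right)} - \left(\left(9635 - 14276\right) - 15443\right) = \left(-7 + 4 \sqrt{1^{2} + 3^{2}} \cdot 5\right) - \left(\left(9635 - 14276\right) - 15443\right) = \left(-7 + 4 \sqrt{1 + 9} \cdot 5\right) - \left(-4641 - 15443\right) = \left(-7 + 4 \sqrt{10} \cdot 5\right) - -20084 = \left(-7 + 20 \sqrt{10}\right) + 20084 = 20077 + 20 \sqrt{10}$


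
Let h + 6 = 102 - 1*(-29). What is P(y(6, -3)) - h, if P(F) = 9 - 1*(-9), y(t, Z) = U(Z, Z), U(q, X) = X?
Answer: -107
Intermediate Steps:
y(t, Z) = Z
P(F) = 18 (P(F) = 9 + 9 = 18)
h = 125 (h = -6 + (102 - 1*(-29)) = -6 + (102 + 29) = -6 + 131 = 125)
P(y(6, -3)) - h = 18 - 1*125 = 18 - 125 = -107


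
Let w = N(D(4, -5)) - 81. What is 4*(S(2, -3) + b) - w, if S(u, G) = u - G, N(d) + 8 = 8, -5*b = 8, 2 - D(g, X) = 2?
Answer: 473/5 ≈ 94.600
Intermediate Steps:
D(g, X) = 0 (D(g, X) = 2 - 1*2 = 2 - 2 = 0)
b = -8/5 (b = -⅕*8 = -8/5 ≈ -1.6000)
N(d) = 0 (N(d) = -8 + 8 = 0)
w = -81 (w = 0 - 81 = -81)
4*(S(2, -3) + b) - w = 4*((2 - 1*(-3)) - 8/5) - 1*(-81) = 4*((2 + 3) - 8/5) + 81 = 4*(5 - 8/5) + 81 = 4*(17/5) + 81 = 68/5 + 81 = 473/5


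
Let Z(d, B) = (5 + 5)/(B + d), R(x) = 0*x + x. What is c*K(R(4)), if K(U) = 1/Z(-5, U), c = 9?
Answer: -9/10 ≈ -0.90000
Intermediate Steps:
R(x) = x (R(x) = 0 + x = x)
Z(d, B) = 10/(B + d)
K(U) = -1/2 + U/10 (K(U) = 1/(10/(U - 5)) = 1/(10/(-5 + U)) = -1/2 + U/10)
c*K(R(4)) = 9*(-1/2 + (1/10)*4) = 9*(-1/2 + 2/5) = 9*(-1/10) = -9/10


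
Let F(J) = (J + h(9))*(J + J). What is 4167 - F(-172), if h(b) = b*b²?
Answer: 195775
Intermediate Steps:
h(b) = b³
F(J) = 2*J*(729 + J) (F(J) = (J + 9³)*(J + J) = (J + 729)*(2*J) = (729 + J)*(2*J) = 2*J*(729 + J))
4167 - F(-172) = 4167 - 2*(-172)*(729 - 172) = 4167 - 2*(-172)*557 = 4167 - 1*(-191608) = 4167 + 191608 = 195775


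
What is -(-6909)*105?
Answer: 725445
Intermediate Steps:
-(-6909)*105 = -6909*(-105) = 725445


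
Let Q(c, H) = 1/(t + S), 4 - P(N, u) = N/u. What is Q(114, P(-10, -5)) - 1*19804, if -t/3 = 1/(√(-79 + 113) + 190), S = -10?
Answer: -23883803822/1206003 - √34/1206003 ≈ -19804.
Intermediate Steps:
t = -3/(190 + √34) (t = -3/(√(-79 + 113) + 190) = -3/(√34 + 190) = -3/(190 + √34) ≈ -0.015319)
P(N, u) = 4 - N/u
Q(c, H) = 1/(-60205/6011 + √34/12022) (Q(c, H) = 1/((-95/6011 + √34/12022) - 10) = 1/(-60205/6011 + √34/12022))
Q(114, P(-10, -5)) - 1*19804 = (-120410/1206003 - √34/1206003) - 1*19804 = (-120410/1206003 - √34/1206003) - 19804 = -23883803822/1206003 - √34/1206003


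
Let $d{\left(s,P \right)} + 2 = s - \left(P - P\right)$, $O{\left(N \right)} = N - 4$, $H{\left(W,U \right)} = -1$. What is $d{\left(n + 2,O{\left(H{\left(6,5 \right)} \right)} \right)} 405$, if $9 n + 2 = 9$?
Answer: $315$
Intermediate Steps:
$n = \frac{7}{9}$ ($n = - \frac{2}{9} + \frac{1}{9} \cdot 9 = - \frac{2}{9} + 1 = \frac{7}{9} \approx 0.77778$)
$O{\left(N \right)} = -4 + N$
$d{\left(s,P \right)} = -2 + s$ ($d{\left(s,P \right)} = -2 + \left(s - \left(P - P\right)\right) = -2 + \left(s - 0\right) = -2 + \left(s + 0\right) = -2 + s$)
$d{\left(n + 2,O{\left(H{\left(6,5 \right)} \right)} \right)} 405 = \left(-2 + \left(\frac{7}{9} + 2\right)\right) 405 = \left(-2 + \frac{25}{9}\right) 405 = \frac{7}{9} \cdot 405 = 315$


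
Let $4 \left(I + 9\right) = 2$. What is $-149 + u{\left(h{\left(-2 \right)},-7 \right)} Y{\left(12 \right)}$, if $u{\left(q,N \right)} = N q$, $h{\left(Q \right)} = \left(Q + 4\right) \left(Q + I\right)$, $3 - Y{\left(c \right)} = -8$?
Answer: $1468$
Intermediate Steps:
$I = - \frac{17}{2}$ ($I = -9 + \frac{1}{4} \cdot 2 = -9 + \frac{1}{2} = - \frac{17}{2} \approx -8.5$)
$Y{\left(c \right)} = 11$ ($Y{\left(c \right)} = 3 - -8 = 3 + 8 = 11$)
$h{\left(Q \right)} = \left(4 + Q\right) \left(- \frac{17}{2} + Q\right)$ ($h{\left(Q \right)} = \left(Q + 4\right) \left(Q - \frac{17}{2}\right) = \left(4 + Q\right) \left(- \frac{17}{2} + Q\right)$)
$-149 + u{\left(h{\left(-2 \right)},-7 \right)} Y{\left(12 \right)} = -149 + - 7 \left(-34 + \left(-2\right)^{2} - -9\right) 11 = -149 + - 7 \left(-34 + 4 + 9\right) 11 = -149 + \left(-7\right) \left(-21\right) 11 = -149 + 147 \cdot 11 = -149 + 1617 = 1468$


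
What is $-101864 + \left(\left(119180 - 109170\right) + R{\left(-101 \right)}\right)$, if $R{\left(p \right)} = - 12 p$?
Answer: $-90642$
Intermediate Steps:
$R{\left(p \right)} = - 12 p$
$-101864 + \left(\left(119180 - 109170\right) + R{\left(-101 \right)}\right) = -101864 + \left(\left(119180 - 109170\right) - -1212\right) = -101864 + \left(10010 + 1212\right) = -101864 + 11222 = -90642$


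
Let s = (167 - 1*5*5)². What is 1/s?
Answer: 1/20164 ≈ 4.9593e-5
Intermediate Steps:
s = 20164 (s = (167 - 5*5)² = (167 - 25)² = 142² = 20164)
1/s = 1/20164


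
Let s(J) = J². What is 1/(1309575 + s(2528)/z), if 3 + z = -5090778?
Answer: 5090781/6666753137291 ≈ 7.6361e-7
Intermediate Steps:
z = -5090781 (z = -3 - 5090778 = -5090781)
1/(1309575 + s(2528)/z) = 1/(1309575 + 2528²/(-5090781)) = 1/(1309575 + 6390784*(-1/5090781)) = 1/(1309575 - 6390784/5090781) = 1/(6666753137291/5090781) = 5090781/6666753137291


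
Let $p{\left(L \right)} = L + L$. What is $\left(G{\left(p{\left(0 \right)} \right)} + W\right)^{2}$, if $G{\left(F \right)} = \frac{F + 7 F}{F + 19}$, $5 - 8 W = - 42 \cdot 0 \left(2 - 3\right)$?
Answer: $\frac{25}{64} \approx 0.39063$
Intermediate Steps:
$p{\left(L \right)} = 2 L$
$W = \frac{5}{8}$ ($W = \frac{5}{8} - \frac{\left(-42\right) 0 \left(2 - 3\right)}{8} = \frac{5}{8} - \frac{\left(-42\right) 0 \left(-1\right)}{8} = \frac{5}{8} - \frac{\left(-42\right) 0}{8} = \frac{5}{8} - 0 = \frac{5}{8} + 0 = \frac{5}{8} \approx 0.625$)
$G{\left(F \right)} = \frac{8 F}{19 + F}$
$\left(G{\left(p{\left(0 \right)} \right)} + W\right)^{2} = \left(\frac{8 \cdot 2 \cdot 0}{19 + 2 \cdot 0} + \frac{5}{8}\right)^{2} = \left(8 \cdot 0 \frac{1}{19 + 0} + \frac{5}{8}\right)^{2} = \left(8 \cdot 0 \cdot \frac{1}{19} + \frac{5}{8}\right)^{2} = \left(0 + \frac{5}{8}\right)^{2} = \left(\frac{5}{8}\right)^{2} = \frac{25}{64}$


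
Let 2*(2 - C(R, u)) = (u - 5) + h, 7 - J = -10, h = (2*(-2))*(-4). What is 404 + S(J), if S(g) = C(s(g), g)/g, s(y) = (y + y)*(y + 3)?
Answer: 6856/17 ≈ 403.29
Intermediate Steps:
h = 16 (h = -4*(-4) = 16)
J = 17 (J = 7 - 1*(-10) = 7 + 10 = 17)
s(y) = 2*y*(3 + y) (s(y) = (2*y)*(3 + y) = 2*y*(3 + y))
C(R, u) = -7/2 - u/2 (C(R, u) = 2 - ((u - 5) + 16)/2 = 2 - ((-5 + u) + 16)/2 = 2 - (11 + u)/2 = 2 + (-11/2 - u/2) = -7/2 - u/2)
S(g) = (-7/2 - g/2)/g
404 + S(J) = 404 + (½)*(-7 - 1*17)/17 = 404 + (½)*(1/17)*(-7 - 17) = 404 + (½)*(1/17)*(-24) = 404 - 12/17 = 6856/17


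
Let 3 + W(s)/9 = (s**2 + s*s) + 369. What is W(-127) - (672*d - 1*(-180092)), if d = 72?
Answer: 65140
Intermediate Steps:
W(s) = 3294 + 18*s**2 (W(s) = -27 + 9*((s**2 + s*s) + 369) = -27 + 9*((s**2 + s**2) + 369) = -27 + 9*(2*s**2 + 369) = -27 + 9*(369 + 2*s**2) = -27 + (3321 + 18*s**2) = 3294 + 18*s**2)
W(-127) - (672*d - 1*(-180092)) = (3294 + 18*(-127)**2) - (672*72 - 1*(-180092)) = (3294 + 18*16129) - (48384 + 180092) = (3294 + 290322) - 1*228476 = 293616 - 228476 = 65140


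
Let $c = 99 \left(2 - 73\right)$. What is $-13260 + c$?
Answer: $-20289$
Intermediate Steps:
$c = -7029$ ($c = 99 \left(-71\right) = -7029$)
$-13260 + c = -13260 - 7029 = -20289$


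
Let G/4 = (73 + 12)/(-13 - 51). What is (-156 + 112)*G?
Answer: 935/4 ≈ 233.75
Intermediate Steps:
G = -85/16 (G = 4*((73 + 12)/(-13 - 51)) = 4*(85/(-64)) = 4*(85*(-1/64)) = 4*(-85/64) = -85/16 ≈ -5.3125)
(-156 + 112)*G = (-156 + 112)*(-85/16) = -44*(-85/16) = 935/4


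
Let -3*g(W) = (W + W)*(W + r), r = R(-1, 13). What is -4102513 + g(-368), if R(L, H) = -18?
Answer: -12591635/3 ≈ -4.1972e+6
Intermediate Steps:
r = -18
g(W) = -2*W*(-18 + W)/3 (g(W) = -(W + W)*(W - 18)/3 = -2*W*(-18 + W)/3)
-4102513 + g(-368) = -4102513 + (⅔)*(-368)*(18 - 1*(-368)) = -4102513 + (⅔)*(-368)*(18 + 368) = -4102513 + (⅔)*(-368)*386 = -4102513 - 284096/3 = -12591635/3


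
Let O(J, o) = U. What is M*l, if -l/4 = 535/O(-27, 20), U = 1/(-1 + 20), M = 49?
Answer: -1992340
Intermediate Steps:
U = 1/19 ≈ 0.052632
O(J, o) = 1/19
l = -40660 (l = -2140/1/19 = -2140*19 = -4*10165 = -40660)
M*l = 49*(-40660) = -1992340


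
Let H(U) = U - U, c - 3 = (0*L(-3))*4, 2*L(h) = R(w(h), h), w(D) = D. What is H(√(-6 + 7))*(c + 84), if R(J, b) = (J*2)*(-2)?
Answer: 0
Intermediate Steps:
R(J, b) = -4*J (R(J, b) = (2*J)*(-2) = -4*J)
L(h) = -2*h (L(h) = (-4*h)/2 = -2*h)
c = 3 (c = 3 + (0*(-2*(-3)))*4 = 3 + (0*6)*4 = 3 + 0*4 = 3 + 0 = 3)
H(U) = 0
H(√(-6 + 7))*(c + 84) = 0*(3 + 84) = 0*87 = 0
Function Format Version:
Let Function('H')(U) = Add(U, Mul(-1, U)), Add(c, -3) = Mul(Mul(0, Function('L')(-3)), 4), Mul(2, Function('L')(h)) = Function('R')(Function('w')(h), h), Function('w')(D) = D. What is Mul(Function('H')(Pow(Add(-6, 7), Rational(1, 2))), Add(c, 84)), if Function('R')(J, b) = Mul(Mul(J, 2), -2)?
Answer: 0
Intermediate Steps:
Function('R')(J, b) = Mul(-4, J) (Function('R')(J, b) = Mul(Mul(2, J), -2) = Mul(-4, J))
Function('L')(h) = Mul(-2, h) (Function('L')(h) = Mul(Rational(1, 2), Mul(-4, h)) = Mul(-2, h))
c = 3 (c = Add(3, Mul(Mul(0, Mul(-2, -3)), 4)) = Add(3, Mul(Mul(0, 6), 4)) = Add(3, Mul(0, 4)) = Add(3, 0) = 3)
Function('H')(U) = 0
Mul(Function('H')(Pow(Add(-6, 7), Rational(1, 2))), Add(c, 84)) = Mul(0, Add(3, 84)) = Mul(0, 87) = 0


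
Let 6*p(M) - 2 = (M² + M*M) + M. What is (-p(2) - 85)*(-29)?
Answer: 2523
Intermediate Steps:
p(M) = ⅓ + M²/3 + M/6 (p(M) = ⅓ + ((M² + M*M) + M)/6 = ⅓ + ((M² + M²) + M)/6 = ⅓ + (2*M² + M)/6 = ⅓ + (M + 2*M²)/6 = ⅓ + (M²/3 + M/6) = ⅓ + M²/3 + M/6)
(-p(2) - 85)*(-29) = (-(⅓ + (⅓)*2² + (⅙)*2) - 85)*(-29) = (-(⅓ + (⅓)*4 + ⅓) - 85)*(-29) = (-(⅓ + 4/3 + ⅓) - 85)*(-29) = (-1*2 - 85)*(-29) = (-2 - 85)*(-29) = -87*(-29) = 2523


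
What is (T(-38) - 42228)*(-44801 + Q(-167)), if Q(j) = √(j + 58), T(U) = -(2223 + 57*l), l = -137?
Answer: 1641598242 - 36642*I*√109 ≈ 1.6416e+9 - 3.8255e+5*I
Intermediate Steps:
T(U) = 5586 (T(U) = -57/(1/(-137 + 39)) = -57/(1/(-98)) = -57/(-1/98) = -57*(-98) = 5586)
Q(j) = √(58 + j)
(T(-38) - 42228)*(-44801 + Q(-167)) = (5586 - 42228)*(-44801 + √(58 - 167)) = -36642*(-44801 + √(-109)) = -36642*(-44801 + I*√109) = 1641598242 - 36642*I*√109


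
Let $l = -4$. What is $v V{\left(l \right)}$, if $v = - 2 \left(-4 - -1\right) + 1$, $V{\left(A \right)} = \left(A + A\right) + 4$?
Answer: $-28$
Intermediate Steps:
$V{\left(A \right)} = 4 + 2 A$ ($V{\left(A \right)} = 2 A + 4 = 4 + 2 A$)
$v = 7$ ($v = - 2 \left(-4 + 1\right) + 1 = \left(-2\right) \left(-3\right) + 1 = 6 + 1 = 7$)
$v V{\left(l \right)} = 7 \left(4 + 2 \left(-4\right)\right) = 7 \left(4 - 8\right) = 7 \left(-4\right) = -28$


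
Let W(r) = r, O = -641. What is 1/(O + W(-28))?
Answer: -1/669 ≈ -0.0014948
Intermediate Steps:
1/(O + W(-28)) = 1/(-641 - 28) = 1/(-669) = -1/669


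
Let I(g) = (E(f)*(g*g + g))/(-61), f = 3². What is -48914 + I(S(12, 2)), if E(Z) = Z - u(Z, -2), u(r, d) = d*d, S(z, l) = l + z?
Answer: -2984804/61 ≈ -48931.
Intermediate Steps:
f = 9
u(r, d) = d²
E(Z) = -4 + Z (E(Z) = Z - 1*(-2)² = Z - 1*4 = Z - 4 = -4 + Z)
I(g) = -5*g/61 - 5*g²/61 (I(g) = ((-4 + 9)*(g*g + g))/(-61) = (5*(g² + g))*(-1/61) = (5*(g + g²))*(-1/61) = (5*g + 5*g²)*(-1/61) = -5*g/61 - 5*g²/61)
-48914 + I(S(12, 2)) = -48914 - 5*(2 + 12)*(1 + (2 + 12))/61 = -48914 - 5/61*14*(1 + 14) = -48914 - 5/61*14*15 = -48914 - 1050/61 = -2984804/61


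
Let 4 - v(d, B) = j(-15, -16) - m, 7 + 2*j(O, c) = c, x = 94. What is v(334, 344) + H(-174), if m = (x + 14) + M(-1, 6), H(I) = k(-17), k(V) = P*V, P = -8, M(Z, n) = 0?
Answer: 519/2 ≈ 259.50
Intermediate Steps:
j(O, c) = -7/2 + c/2
k(V) = -8*V
H(I) = 136 (H(I) = -8*(-17) = 136)
m = 108 (m = (94 + 14) + 0 = 108 + 0 = 108)
v(d, B) = 247/2 (v(d, B) = 4 - ((-7/2 + (1/2)*(-16)) - 1*108) = 4 - ((-7/2 - 8) - 108) = 4 - (-23/2 - 108) = 4 - 1*(-239/2) = 4 + 239/2 = 247/2)
v(334, 344) + H(-174) = 247/2 + 136 = 519/2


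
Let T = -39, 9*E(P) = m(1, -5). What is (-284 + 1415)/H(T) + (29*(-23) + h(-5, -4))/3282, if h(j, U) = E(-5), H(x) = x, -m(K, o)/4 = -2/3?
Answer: -2587807/88614 ≈ -29.203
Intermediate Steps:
m(K, o) = 8/3 (m(K, o) = -(-8)/3 = -4*(-⅔) = 8/3)
E(P) = 8/27 (E(P) = (⅑)*(8/3) = 8/27)
h(j, U) = 8/27
(-284 + 1415)/H(T) + (29*(-23) + h(-5, -4))/3282 = (-284 + 1415)/(-39) + (29*(-23) + 8/27)/3282 = 1131*(-1/39) + (-667 + 8/27)*(1/3282) = -29 - 18001/27*1/3282 = -29 - 18001/88614 = -2587807/88614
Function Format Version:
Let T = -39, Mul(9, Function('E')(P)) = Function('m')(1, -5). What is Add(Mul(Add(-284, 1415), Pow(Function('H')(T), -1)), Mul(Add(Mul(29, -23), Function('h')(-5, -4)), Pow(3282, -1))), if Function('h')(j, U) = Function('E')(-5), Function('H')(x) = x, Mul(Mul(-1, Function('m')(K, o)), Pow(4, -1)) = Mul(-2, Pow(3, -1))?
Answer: Rational(-2587807, 88614) ≈ -29.203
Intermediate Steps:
Function('m')(K, o) = Rational(8, 3) (Function('m')(K, o) = Mul(-4, Mul(-2, Pow(3, -1))) = Mul(-4, Mul(-2, Rational(1, 3))) = Mul(-4, Rational(-2, 3)) = Rational(8, 3))
Function('E')(P) = Rational(8, 27) (Function('E')(P) = Mul(Rational(1, 9), Rational(8, 3)) = Rational(8, 27))
Function('h')(j, U) = Rational(8, 27)
Add(Mul(Add(-284, 1415), Pow(Function('H')(T), -1)), Mul(Add(Mul(29, -23), Function('h')(-5, -4)), Pow(3282, -1))) = Add(Mul(Add(-284, 1415), Pow(-39, -1)), Mul(Add(Mul(29, -23), Rational(8, 27)), Pow(3282, -1))) = Add(Mul(1131, Rational(-1, 39)), Mul(Add(-667, Rational(8, 27)), Rational(1, 3282))) = Add(-29, Mul(Rational(-18001, 27), Rational(1, 3282))) = Add(-29, Rational(-18001, 88614)) = Rational(-2587807, 88614)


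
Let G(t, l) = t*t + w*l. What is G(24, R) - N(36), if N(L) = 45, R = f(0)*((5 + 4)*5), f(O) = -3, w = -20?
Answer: 3231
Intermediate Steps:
R = -135 (R = -3*(5 + 4)*5 = -27*5 = -3*45 = -135)
G(t, l) = t**2 - 20*l (G(t, l) = t*t - 20*l = t**2 - 20*l)
G(24, R) - N(36) = (24**2 - 20*(-135)) - 1*45 = (576 + 2700) - 45 = 3276 - 45 = 3231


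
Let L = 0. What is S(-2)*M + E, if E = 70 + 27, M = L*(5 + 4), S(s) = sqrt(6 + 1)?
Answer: 97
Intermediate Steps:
S(s) = sqrt(7)
M = 0 (M = 0*(5 + 4) = 0*9 = 0)
E = 97
S(-2)*M + E = sqrt(7)*0 + 97 = 0 + 97 = 97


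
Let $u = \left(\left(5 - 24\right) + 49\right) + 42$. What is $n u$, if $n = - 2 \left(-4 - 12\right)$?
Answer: $2304$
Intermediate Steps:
$u = 72$ ($u = \left(\left(5 - 24\right) + 49\right) + 42 = \left(-19 + 49\right) + 42 = 30 + 42 = 72$)
$n = 32$ ($n = \left(-2\right) \left(-16\right) = 32$)
$n u = 32 \cdot 72 = 2304$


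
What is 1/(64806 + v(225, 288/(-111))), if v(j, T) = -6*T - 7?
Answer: 37/2398139 ≈ 1.5429e-5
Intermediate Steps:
v(j, T) = -7 - 6*T
1/(64806 + v(225, 288/(-111))) = 1/(64806 + (-7 - 1728/(-111))) = 1/(64806 + (-7 - 1728*(-1)/111)) = 1/(64806 + (-7 - 6*(-96/37))) = 1/(64806 + (-7 + 576/37)) = 1/(64806 + 317/37) = 1/(2398139/37) = 37/2398139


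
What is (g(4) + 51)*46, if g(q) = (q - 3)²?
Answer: 2392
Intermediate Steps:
g(q) = (-3 + q)²
(g(4) + 51)*46 = ((-3 + 4)² + 51)*46 = (1² + 51)*46 = (1 + 51)*46 = 52*46 = 2392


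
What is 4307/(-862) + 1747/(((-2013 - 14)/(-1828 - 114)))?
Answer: 2915754699/1747274 ≈ 1668.7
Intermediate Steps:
4307/(-862) + 1747/(((-2013 - 14)/(-1828 - 114))) = 4307*(-1/862) + 1747/((-2027/(-1942))) = -4307/862 + 1747/((-2027*(-1/1942))) = -4307/862 + 1747/(2027/1942) = -4307/862 + 1747*(1942/2027) = -4307/862 + 3392674/2027 = 2915754699/1747274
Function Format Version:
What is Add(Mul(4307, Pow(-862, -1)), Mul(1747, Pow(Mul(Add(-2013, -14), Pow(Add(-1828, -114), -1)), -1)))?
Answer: Rational(2915754699, 1747274) ≈ 1668.7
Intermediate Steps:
Add(Mul(4307, Pow(-862, -1)), Mul(1747, Pow(Mul(Add(-2013, -14), Pow(Add(-1828, -114), -1)), -1))) = Add(Mul(4307, Rational(-1, 862)), Mul(1747, Pow(Mul(-2027, Pow(-1942, -1)), -1))) = Add(Rational(-4307, 862), Mul(1747, Pow(Mul(-2027, Rational(-1, 1942)), -1))) = Add(Rational(-4307, 862), Mul(1747, Pow(Rational(2027, 1942), -1))) = Add(Rational(-4307, 862), Mul(1747, Rational(1942, 2027))) = Add(Rational(-4307, 862), Rational(3392674, 2027)) = Rational(2915754699, 1747274)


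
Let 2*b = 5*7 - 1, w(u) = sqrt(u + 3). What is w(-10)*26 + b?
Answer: 17 + 26*I*sqrt(7) ≈ 17.0 + 68.79*I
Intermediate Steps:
w(u) = sqrt(3 + u)
b = 17 (b = (5*7 - 1)/2 = (35 - 1)/2 = (1/2)*34 = 17)
w(-10)*26 + b = sqrt(3 - 10)*26 + 17 = sqrt(-7)*26 + 17 = (I*sqrt(7))*26 + 17 = 26*I*sqrt(7) + 17 = 17 + 26*I*sqrt(7)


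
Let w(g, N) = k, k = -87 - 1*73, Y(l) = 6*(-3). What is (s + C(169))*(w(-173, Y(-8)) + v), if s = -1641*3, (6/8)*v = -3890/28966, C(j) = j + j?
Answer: 4558551100/6207 ≈ 7.3442e+5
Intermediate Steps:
Y(l) = -18
k = -160 (k = -87 - 73 = -160)
C(j) = 2*j
v = -7780/43449 (v = 4*(-3890/28966)/3 = 4*(-3890*1/28966)/3 = (4/3)*(-1945/14483) = -7780/43449 ≈ -0.17906)
w(g, N) = -160
s = -4923
(s + C(169))*(w(-173, Y(-8)) + v) = (-4923 + 2*169)*(-160 - 7780/43449) = (-4923 + 338)*(-6959620/43449) = -4585*(-6959620/43449) = 4558551100/6207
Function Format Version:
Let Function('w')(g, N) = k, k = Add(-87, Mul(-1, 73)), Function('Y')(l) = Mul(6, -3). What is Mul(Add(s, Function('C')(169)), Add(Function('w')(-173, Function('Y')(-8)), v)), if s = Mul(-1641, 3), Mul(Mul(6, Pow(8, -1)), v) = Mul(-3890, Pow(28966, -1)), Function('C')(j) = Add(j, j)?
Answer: Rational(4558551100, 6207) ≈ 7.3442e+5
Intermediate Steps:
Function('Y')(l) = -18
k = -160 (k = Add(-87, -73) = -160)
Function('C')(j) = Mul(2, j)
v = Rational(-7780, 43449) (v = Mul(Rational(4, 3), Mul(-3890, Pow(28966, -1))) = Mul(Rational(4, 3), Mul(-3890, Rational(1, 28966))) = Mul(Rational(4, 3), Rational(-1945, 14483)) = Rational(-7780, 43449) ≈ -0.17906)
Function('w')(g, N) = -160
s = -4923
Mul(Add(s, Function('C')(169)), Add(Function('w')(-173, Function('Y')(-8)), v)) = Mul(Add(-4923, Mul(2, 169)), Add(-160, Rational(-7780, 43449))) = Mul(Add(-4923, 338), Rational(-6959620, 43449)) = Mul(-4585, Rational(-6959620, 43449)) = Rational(4558551100, 6207)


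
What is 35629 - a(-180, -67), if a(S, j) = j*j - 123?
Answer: 31263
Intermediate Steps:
a(S, j) = -123 + j² (a(S, j) = j² - 123 = -123 + j²)
35629 - a(-180, -67) = 35629 - (-123 + (-67)²) = 35629 - (-123 + 4489) = 35629 - 1*4366 = 35629 - 4366 = 31263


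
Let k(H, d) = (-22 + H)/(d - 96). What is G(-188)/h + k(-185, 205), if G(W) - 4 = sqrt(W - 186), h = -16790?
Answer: -1737983/915055 - I*sqrt(374)/16790 ≈ -1.8993 - 0.0011518*I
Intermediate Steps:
k(H, d) = (-22 + H)/(-96 + d)
G(W) = 4 + sqrt(-186 + W) (G(W) = 4 + sqrt(W - 186) = 4 + sqrt(-186 + W))
G(-188)/h + k(-185, 205) = (4 + sqrt(-186 - 188))/(-16790) + (-22 - 185)/(-96 + 205) = (4 + sqrt(-374))*(-1/16790) - 207/109 = (4 + I*sqrt(374))*(-1/16790) + (1/109)*(-207) = (-2/8395 - I*sqrt(374)/16790) - 207/109 = -1737983/915055 - I*sqrt(374)/16790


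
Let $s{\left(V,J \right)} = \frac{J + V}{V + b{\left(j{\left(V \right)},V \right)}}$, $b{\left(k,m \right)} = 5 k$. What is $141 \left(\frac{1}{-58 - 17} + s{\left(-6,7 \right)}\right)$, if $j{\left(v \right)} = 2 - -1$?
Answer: $\frac{1034}{75} \approx 13.787$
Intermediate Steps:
$j{\left(v \right)} = 3$ ($j{\left(v \right)} = 2 + 1 = 3$)
$s{\left(V,J \right)} = \frac{J + V}{15 + V}$ ($s{\left(V,J \right)} = \frac{J + V}{V + 5 \cdot 3} = \frac{J + V}{V + 15} = \frac{J + V}{15 + V}$)
$141 \left(\frac{1}{-58 - 17} + s{\left(-6,7 \right)}\right) = 141 \left(\frac{1}{-58 - 17} + \frac{7 - 6}{15 - 6}\right) = 141 \left(\frac{1}{-75} + \frac{1}{9} \cdot 1\right) = 141 \left(- \frac{1}{75} + \frac{1}{9} \cdot 1\right) = 141 \left(- \frac{1}{75} + \frac{1}{9}\right) = 141 \cdot \frac{22}{225} = \frac{1034}{75}$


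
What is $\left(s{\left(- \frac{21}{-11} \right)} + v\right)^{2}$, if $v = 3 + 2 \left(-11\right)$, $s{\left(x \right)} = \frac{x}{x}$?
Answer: $324$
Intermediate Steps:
$s{\left(x \right)} = 1$
$v = -19$ ($v = 3 - 22 = -19$)
$\left(s{\left(- \frac{21}{-11} \right)} + v\right)^{2} = \left(1 - 19\right)^{2} = \left(-18\right)^{2} = 324$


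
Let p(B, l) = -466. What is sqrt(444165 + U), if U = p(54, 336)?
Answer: sqrt(443699) ≈ 666.11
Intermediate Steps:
U = -466
sqrt(444165 + U) = sqrt(444165 - 466) = sqrt(443699)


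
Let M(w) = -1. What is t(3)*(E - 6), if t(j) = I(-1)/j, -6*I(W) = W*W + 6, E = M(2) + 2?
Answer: 35/18 ≈ 1.9444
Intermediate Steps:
E = 1 (E = -1 + 2 = 1)
I(W) = -1 - W**2/6 (I(W) = -(W*W + 6)/6 = -(W**2 + 6)/6 = -(6 + W**2)/6 = -1 - W**2/6)
t(j) = -7/(6*j) (t(j) = (-1 - 1/6*(-1)**2)/j = (-1 - 1/6*1)/j = (-1 - 1/6)/j = -7/(6*j))
t(3)*(E - 6) = (-7/6/3)*(1 - 6) = -7/6*1/3*(-5) = -7/18*(-5) = 35/18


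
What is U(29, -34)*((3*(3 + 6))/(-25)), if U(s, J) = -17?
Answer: 459/25 ≈ 18.360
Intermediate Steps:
U(29, -34)*((3*(3 + 6))/(-25)) = -17*3*(3 + 6)/(-25) = -17*3*9*(-1)/25 = -459*(-1)/25 = -17*(-27/25) = 459/25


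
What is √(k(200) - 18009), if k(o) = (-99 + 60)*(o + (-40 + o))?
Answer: 3*I*√3561 ≈ 179.02*I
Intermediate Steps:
k(o) = 1560 - 78*o (k(o) = -39*(-40 + 2*o) = 1560 - 78*o)
√(k(200) - 18009) = √((1560 - 78*200) - 18009) = √((1560 - 15600) - 18009) = √(-14040 - 18009) = √(-32049) = 3*I*√3561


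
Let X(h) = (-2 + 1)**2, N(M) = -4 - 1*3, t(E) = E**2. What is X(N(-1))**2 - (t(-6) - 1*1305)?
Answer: 1270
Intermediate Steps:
N(M) = -7 (N(M) = -4 - 3 = -7)
X(h) = 1 (X(h) = (-1)**2 = 1)
X(N(-1))**2 - (t(-6) - 1*1305) = 1**2 - ((-6)**2 - 1*1305) = 1 - (36 - 1305) = 1 - 1*(-1269) = 1 + 1269 = 1270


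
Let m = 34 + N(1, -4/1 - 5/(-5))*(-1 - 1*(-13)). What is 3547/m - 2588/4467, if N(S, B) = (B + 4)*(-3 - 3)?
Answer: -15942793/169746 ≈ -93.922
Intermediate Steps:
N(S, B) = -24 - 6*B (N(S, B) = (4 + B)*(-6) = -24 - 6*B)
m = -38 (m = 34 + (-24 - 6*(-4/1 - 5/(-5)))*(-1 - 1*(-13)) = 34 + (-24 - 6*(-4*1 - 5*(-1/5)))*(-1 + 13) = 34 + (-24 - 6*(-4 + 1))*12 = 34 + (-24 - 6*(-3))*12 = 34 + (-24 + 18)*12 = 34 - 6*12 = 34 - 72 = -38)
3547/m - 2588/4467 = 3547/(-38) - 2588/4467 = 3547*(-1/38) - 2588*1/4467 = -3547/38 - 2588/4467 = -15942793/169746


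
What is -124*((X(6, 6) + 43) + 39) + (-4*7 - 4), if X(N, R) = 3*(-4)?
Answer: -8712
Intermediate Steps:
X(N, R) = -12
-124*((X(6, 6) + 43) + 39) + (-4*7 - 4) = -124*((-12 + 43) + 39) + (-4*7 - 4) = -124*(31 + 39) + (-28 - 4) = -124*70 - 32 = -8680 - 32 = -8712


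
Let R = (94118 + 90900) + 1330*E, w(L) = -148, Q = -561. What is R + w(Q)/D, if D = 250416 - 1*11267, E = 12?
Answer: 48063687574/239149 ≈ 2.0098e+5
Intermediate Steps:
D = 239149 (D = 250416 - 11267 = 239149)
R = 200978 (R = (94118 + 90900) + 1330*12 = 185018 + 15960 = 200978)
R + w(Q)/D = 200978 - 148/239149 = 48063687574/239149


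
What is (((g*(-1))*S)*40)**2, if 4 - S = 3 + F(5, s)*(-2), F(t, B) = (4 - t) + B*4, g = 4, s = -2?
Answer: 7398400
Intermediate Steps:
F(t, B) = 4 - t + 4*B (F(t, B) = (4 - t) + 4*B = 4 - t + 4*B)
S = -17 (S = 4 - (3 + (4 - 1*5 + 4*(-2))*(-2)) = 4 - (3 + (4 - 5 - 8)*(-2)) = 4 - (3 - 9*(-2)) = 4 - (3 + 18) = 4 - 1*21 = 4 - 21 = -17)
(((g*(-1))*S)*40)**2 = (((4*(-1))*(-17))*40)**2 = (-4*(-17)*40)**2 = (68*40)**2 = 2720**2 = 7398400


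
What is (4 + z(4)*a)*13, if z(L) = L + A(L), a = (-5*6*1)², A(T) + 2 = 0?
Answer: 23452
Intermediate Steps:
A(T) = -2 (A(T) = -2 + 0 = -2)
a = 900 (a = (-30*1)² = (-30)² = 900)
z(L) = -2 + L (z(L) = L - 2 = -2 + L)
(4 + z(4)*a)*13 = (4 + (-2 + 4)*900)*13 = (4 + 2*900)*13 = (4 + 1800)*13 = 1804*13 = 23452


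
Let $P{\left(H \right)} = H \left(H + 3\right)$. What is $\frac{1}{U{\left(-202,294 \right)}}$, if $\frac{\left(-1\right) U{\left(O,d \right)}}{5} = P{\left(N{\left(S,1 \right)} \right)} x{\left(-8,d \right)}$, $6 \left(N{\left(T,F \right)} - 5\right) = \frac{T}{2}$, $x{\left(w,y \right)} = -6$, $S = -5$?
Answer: $\frac{24}{25025} \approx 0.00095904$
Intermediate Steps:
$N{\left(T,F \right)} = 5 + \frac{T}{12}$ ($N{\left(T,F \right)} = 5 + \frac{T \frac{1}{2}}{6} = 5 + \frac{\frac{1}{2} T}{6} = 5 + \frac{T}{12}$)
$P{\left(H \right)} = H \left(3 + H\right)$
$U{\left(O,d \right)} = \frac{25025}{24}$ ($U{\left(O,d \right)} = - 5 \left(5 + \frac{1}{12} \left(-5\right)\right) \left(3 + \left(5 + \frac{1}{12} \left(-5\right)\right)\right) \left(-6\right) = - 5 \left(5 - \frac{5}{12}\right) \left(3 + \left(5 - \frac{5}{12}\right)\right) \left(-6\right) = - 5 \frac{55 \left(3 + \frac{55}{12}\right)}{12} \left(-6\right) = - 5 \cdot \frac{55}{12} \cdot \frac{91}{12} \left(-6\right) = - 5 \cdot \frac{5005}{144} \left(-6\right) = \left(-5\right) \left(- \frac{5005}{24}\right) = \frac{25025}{24}$)
$\frac{1}{U{\left(-202,294 \right)}} = \frac{1}{\frac{25025}{24}} = \frac{24}{25025}$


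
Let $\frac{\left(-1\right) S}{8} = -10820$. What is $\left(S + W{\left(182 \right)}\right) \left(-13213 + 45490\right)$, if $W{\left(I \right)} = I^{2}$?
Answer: $3863040468$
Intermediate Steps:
$S = 86560$ ($S = \left(-8\right) \left(-10820\right) = 86560$)
$\left(S + W{\left(182 \right)}\right) \left(-13213 + 45490\right) = \left(86560 + 182^{2}\right) \left(-13213 + 45490\right) = \left(86560 + 33124\right) 32277 = 119684 \cdot 32277 = 3863040468$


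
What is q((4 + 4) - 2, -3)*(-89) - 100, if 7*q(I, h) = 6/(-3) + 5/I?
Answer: -511/6 ≈ -85.167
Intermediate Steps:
q(I, h) = -2/7 + 5/(7*I) (q(I, h) = (6/(-3) + 5/I)/7 = (6*(-⅓) + 5/I)/7 = (-2 + 5/I)/7 = -2/7 + 5/(7*I))
q((4 + 4) - 2, -3)*(-89) - 100 = ((5 - 2*((4 + 4) - 2))/(7*((4 + 4) - 2)))*(-89) - 100 = ((5 - 2*(8 - 2))/(7*(8 - 2)))*(-89) - 100 = ((⅐)*(5 - 2*6)/6)*(-89) - 100 = ((⅐)*(⅙)*(5 - 12))*(-89) - 100 = ((⅐)*(⅙)*(-7))*(-89) - 100 = -⅙*(-89) - 100 = 89/6 - 100 = -511/6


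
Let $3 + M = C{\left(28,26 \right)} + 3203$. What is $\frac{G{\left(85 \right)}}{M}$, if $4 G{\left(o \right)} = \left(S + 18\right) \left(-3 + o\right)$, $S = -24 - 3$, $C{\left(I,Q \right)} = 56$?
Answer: $- \frac{369}{6512} \approx -0.056665$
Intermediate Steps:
$S = -27$
$G{\left(o \right)} = \frac{27}{4} - \frac{9 o}{4}$ ($G{\left(o \right)} = \frac{\left(-27 + 18\right) \left(-3 + o\right)}{4} = \frac{\left(-9\right) \left(-3 + o\right)}{4} = \frac{27 - 9 o}{4} = \frac{27}{4} - \frac{9 o}{4}$)
$M = 3256$ ($M = -3 + \left(56 + 3203\right) = -3 + 3259 = 3256$)
$\frac{G{\left(85 \right)}}{M} = \frac{\frac{27}{4} - \frac{765}{4}}{3256} = \left(\frac{27}{4} - \frac{765}{4}\right) \frac{1}{3256} = \left(- \frac{369}{2}\right) \frac{1}{3256} = - \frac{369}{6512}$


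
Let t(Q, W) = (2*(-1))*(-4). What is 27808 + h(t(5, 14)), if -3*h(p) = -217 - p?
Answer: 27883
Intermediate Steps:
t(Q, W) = 8 (t(Q, W) = -2*(-4) = 8)
h(p) = 217/3 + p/3 (h(p) = -(-217 - p)/3 = 217/3 + p/3)
27808 + h(t(5, 14)) = 27808 + (217/3 + (1/3)*8) = 27808 + (217/3 + 8/3) = 27808 + 75 = 27883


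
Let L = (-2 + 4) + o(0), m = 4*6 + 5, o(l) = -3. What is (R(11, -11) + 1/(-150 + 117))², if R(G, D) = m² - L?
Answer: 772006225/1089 ≈ 7.0891e+5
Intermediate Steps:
m = 29 (m = 24 + 5 = 29)
L = -1 (L = (-2 + 4) - 3 = 2 - 3 = -1)
R(G, D) = 842 (R(G, D) = 29² - 1*(-1) = 841 + 1 = 842)
(R(11, -11) + 1/(-150 + 117))² = (842 + 1/(-150 + 117))² = (842 + 1/(-33))² = (842 - 1/33)² = (27785/33)² = 772006225/1089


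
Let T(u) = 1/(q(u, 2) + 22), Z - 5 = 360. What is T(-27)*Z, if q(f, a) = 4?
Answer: 365/26 ≈ 14.038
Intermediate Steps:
Z = 365 (Z = 5 + 360 = 365)
T(u) = 1/26 (T(u) = 1/(4 + 22) = 1/26)
T(-27)*Z = (1/26)*365 = 365/26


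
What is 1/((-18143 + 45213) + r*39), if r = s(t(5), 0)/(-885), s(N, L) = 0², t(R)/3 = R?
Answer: 1/27070 ≈ 3.6941e-5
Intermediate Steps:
t(R) = 3*R
s(N, L) = 0
r = 0 (r = 0/(-885) = 0*(-1/885) = 0)
1/((-18143 + 45213) + r*39) = 1/((-18143 + 45213) + 0*39) = 1/(27070 + 0) = 1/27070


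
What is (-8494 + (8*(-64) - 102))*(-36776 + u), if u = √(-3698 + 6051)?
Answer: 334955808 - 9108*√2353 ≈ 3.3451e+8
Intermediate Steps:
u = √2353 ≈ 48.508
(-8494 + (8*(-64) - 102))*(-36776 + u) = (-8494 + (8*(-64) - 102))*(-36776 + √2353) = (-8494 + (-512 - 102))*(-36776 + √2353) = (-8494 - 614)*(-36776 + √2353) = -9108*(-36776 + √2353) = 334955808 - 9108*√2353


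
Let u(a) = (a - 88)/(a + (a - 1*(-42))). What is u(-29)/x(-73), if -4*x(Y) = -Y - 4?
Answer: -39/92 ≈ -0.42391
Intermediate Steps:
x(Y) = 1 + Y/4 (x(Y) = -(-Y - 4)/4 = -(-4 - Y)/4 = 1 + Y/4)
u(a) = (-88 + a)/(42 + 2*a) (u(a) = (-88 + a)/(a + (a + 42)) = (-88 + a)/(a + (42 + a)) = (-88 + a)/(42 + 2*a))
u(-29)/x(-73) = ((-88 - 29)/(2*(21 - 29)))/(1 + (¼)*(-73)) = ((½)*(-117)/(-8))/(1 - 73/4) = ((½)*(-⅛)*(-117))/(-69/4) = (117/16)*(-4/69) = -39/92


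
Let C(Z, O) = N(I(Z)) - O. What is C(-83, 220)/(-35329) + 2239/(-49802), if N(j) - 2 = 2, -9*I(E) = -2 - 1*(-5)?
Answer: -68344399/1759454858 ≈ -0.038844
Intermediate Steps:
I(E) = -⅓ (I(E) = -(-2 - 1*(-5))/9 = -(-2 + 5)/9 = -⅑*3 = -⅓)
N(j) = 4 (N(j) = 2 + 2 = 4)
C(Z, O) = 4 - O
C(-83, 220)/(-35329) + 2239/(-49802) = (4 - 1*220)/(-35329) + 2239/(-49802) = (4 - 220)*(-1/35329) + 2239*(-1/49802) = -216*(-1/35329) - 2239/49802 = 216/35329 - 2239/49802 = -68344399/1759454858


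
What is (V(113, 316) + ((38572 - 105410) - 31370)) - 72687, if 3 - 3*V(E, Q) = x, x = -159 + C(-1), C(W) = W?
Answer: -512522/3 ≈ -1.7084e+5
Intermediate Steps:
x = -160 (x = -159 - 1 = -160)
V(E, Q) = 163/3 (V(E, Q) = 1 - 1/3*(-160) = 1 + 160/3 = 163/3)
(V(113, 316) + ((38572 - 105410) - 31370)) - 72687 = (163/3 + ((38572 - 105410) - 31370)) - 72687 = (163/3 + (-66838 - 31370)) - 72687 = (163/3 - 98208) - 72687 = -294461/3 - 72687 = -512522/3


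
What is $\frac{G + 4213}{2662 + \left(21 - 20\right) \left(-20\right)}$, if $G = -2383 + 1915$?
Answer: $\frac{3745}{2642} \approx 1.4175$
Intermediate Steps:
$G = -468$
$\frac{G + 4213}{2662 + \left(21 - 20\right) \left(-20\right)} = \frac{-468 + 4213}{2662 + \left(21 - 20\right) \left(-20\right)} = \frac{3745}{2662 + 1 \left(-20\right)} = \frac{3745}{2662 - 20} = \frac{3745}{2642}$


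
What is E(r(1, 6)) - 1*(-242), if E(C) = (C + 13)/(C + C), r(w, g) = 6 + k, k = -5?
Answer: 249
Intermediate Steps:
r(w, g) = 1 (r(w, g) = 6 - 5 = 1)
E(C) = (13 + C)/(2*C) (E(C) = (13 + C)/((2*C)) = (13 + C)*(1/(2*C)) = (13 + C)/(2*C))
E(r(1, 6)) - 1*(-242) = (1/2)*(13 + 1)/1 - 1*(-242) = (1/2)*1*14 + 242 = 7 + 242 = 249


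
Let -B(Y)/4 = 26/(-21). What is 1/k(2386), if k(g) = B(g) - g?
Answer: -21/50002 ≈ -0.00041998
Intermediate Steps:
B(Y) = 104/21 (B(Y) = -104/(-21) = -104*(-1)/21 = -4*(-26/21) = 104/21)
k(g) = 104/21 - g
1/k(2386) = 1/(104/21 - 1*2386) = 1/(104/21 - 2386) = 1/(-50002/21) = -21/50002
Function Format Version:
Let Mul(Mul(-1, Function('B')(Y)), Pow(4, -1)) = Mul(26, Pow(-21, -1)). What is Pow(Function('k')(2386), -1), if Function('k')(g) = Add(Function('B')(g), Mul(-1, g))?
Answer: Rational(-21, 50002) ≈ -0.00041998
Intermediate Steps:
Function('B')(Y) = Rational(104, 21) (Function('B')(Y) = Mul(-4, Mul(26, Pow(-21, -1))) = Mul(-4, Mul(26, Rational(-1, 21))) = Mul(-4, Rational(-26, 21)) = Rational(104, 21))
Function('k')(g) = Add(Rational(104, 21), Mul(-1, g))
Pow(Function('k')(2386), -1) = Pow(Add(Rational(104, 21), Mul(-1, 2386)), -1) = Pow(Add(Rational(104, 21), -2386), -1) = Pow(Rational(-50002, 21), -1) = Rational(-21, 50002)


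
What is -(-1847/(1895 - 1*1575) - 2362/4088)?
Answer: 1038297/163520 ≈ 6.3497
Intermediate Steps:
-(-1847/(1895 - 1*1575) - 2362/4088) = -(-1847/(1895 - 1575) - 2362*1/4088) = -(-1847/320 - 1181/2044) = -1*(-1038297/163520) = 1038297/163520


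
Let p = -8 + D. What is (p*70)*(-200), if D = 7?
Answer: 14000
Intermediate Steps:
p = -1 (p = -8 + 7 = -1)
(p*70)*(-200) = -1*70*(-200) = -70*(-200) = 14000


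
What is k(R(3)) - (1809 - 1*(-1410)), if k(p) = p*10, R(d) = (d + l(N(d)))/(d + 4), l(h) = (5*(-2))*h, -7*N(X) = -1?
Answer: -157621/49 ≈ -3216.8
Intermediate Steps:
N(X) = 1/7 (N(X) = -1/7*(-1) = 1/7)
l(h) = -10*h
R(d) = (-10/7 + d)/(4 + d) (R(d) = (d - 10*1/7)/(d + 4) = (d - 10/7)/(4 + d) = (-10/7 + d)/(4 + d))
k(p) = 10*p
k(R(3)) - (1809 - 1*(-1410)) = 10*((-10/7 + 3)/(4 + 3)) - (1809 - 1*(-1410)) = 10*((11/7)/7) - (1809 + 1410) = 10*((1/7)*(11/7)) - 1*3219 = 10*(11/49) - 3219 = 110/49 - 3219 = -157621/49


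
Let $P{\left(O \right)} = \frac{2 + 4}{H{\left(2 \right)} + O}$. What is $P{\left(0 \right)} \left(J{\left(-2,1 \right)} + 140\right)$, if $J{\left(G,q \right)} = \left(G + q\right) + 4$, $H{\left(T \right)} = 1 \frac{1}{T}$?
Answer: $1716$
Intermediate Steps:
$H{\left(T \right)} = \frac{1}{T}$
$J{\left(G,q \right)} = 4 + G + q$
$P{\left(O \right)} = \frac{6}{\frac{1}{2} + O}$ ($P{\left(O \right)} = \frac{2 + 4}{\frac{1}{2} + O} = \frac{6}{\frac{1}{2} + O}$)
$P{\left(0 \right)} \left(J{\left(-2,1 \right)} + 140\right) = \frac{12}{1 + 2 \cdot 0} \left(\left(4 - 2 + 1\right) + 140\right) = \frac{12}{1 + 0} \left(3 + 140\right) = \frac{12}{1} \cdot 143 = 12 \cdot 1 \cdot 143 = 12 \cdot 143 = 1716$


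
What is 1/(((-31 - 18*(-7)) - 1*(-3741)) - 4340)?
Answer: -1/504 ≈ -0.0019841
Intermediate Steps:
1/(((-31 - 18*(-7)) - 1*(-3741)) - 4340) = 1/(((-31 + 126) + 3741) - 4340) = 1/((95 + 3741) - 4340) = 1/(3836 - 4340) = 1/(-504) = -1/504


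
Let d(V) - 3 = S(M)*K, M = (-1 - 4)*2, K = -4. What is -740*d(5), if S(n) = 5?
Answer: 12580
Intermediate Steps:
M = -10 (M = -5*2 = -10)
d(V) = -17 (d(V) = 3 + 5*(-4) = 3 - 20 = -17)
-740*d(5) = -740*(-17) = 12580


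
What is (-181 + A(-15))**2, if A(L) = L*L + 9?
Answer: 2809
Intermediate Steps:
A(L) = 9 + L**2 (A(L) = L**2 + 9 = 9 + L**2)
(-181 + A(-15))**2 = (-181 + (9 + (-15)**2))**2 = (-181 + (9 + 225))**2 = (-181 + 234)**2 = 53**2 = 2809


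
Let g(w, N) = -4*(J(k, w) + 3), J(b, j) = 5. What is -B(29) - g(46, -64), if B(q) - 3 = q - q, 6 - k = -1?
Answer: 29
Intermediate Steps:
k = 7 (k = 6 - 1*(-1) = 6 + 1 = 7)
B(q) = 3 (B(q) = 3 + (q - q) = 3 + 0 = 3)
g(w, N) = -32 (g(w, N) = -4*(5 + 3) = -4*8 = -32)
-B(29) - g(46, -64) = -1*3 - 1*(-32) = -3 + 32 = 29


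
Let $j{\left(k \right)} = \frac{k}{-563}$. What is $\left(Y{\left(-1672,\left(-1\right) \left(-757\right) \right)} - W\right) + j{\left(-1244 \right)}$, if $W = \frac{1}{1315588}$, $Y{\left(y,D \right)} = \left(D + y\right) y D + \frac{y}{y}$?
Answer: $\frac{857791120286669993}{740676044} \approx 1.1581 \cdot 10^{9}$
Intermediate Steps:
$Y{\left(y,D \right)} = 1 + D y \left(D + y\right)$ ($Y{\left(y,D \right)} = y \left(D + y\right) D + 1 = D y \left(D + y\right) + 1 = 1 + D y \left(D + y\right)$)
$j{\left(k \right)} = - \frac{k}{563}$ ($j{\left(k \right)} = k \left(- \frac{1}{563}\right) = - \frac{k}{563}$)
$W = \frac{1}{1315588} \approx 7.6012 \cdot 10^{-7}$
$\left(Y{\left(-1672,\left(-1\right) \left(-757\right) \right)} - W\right) + j{\left(-1244 \right)} = \left(\left(1 + \left(-1\right) \left(-757\right) \left(-1672\right)^{2} - 1672 \left(\left(-1\right) \left(-757\right)\right)^{2}\right) - \frac{1}{1315588}\right) - - \frac{1244}{563} = \left(\left(1 + 757 \cdot 2795584 - 1672 \cdot 757^{2}\right) - \frac{1}{1315588}\right) + \frac{1244}{563} = \left(\left(1 + 2116257088 - 958137928\right) - \frac{1}{1315588}\right) + \frac{1244}{563} = \left(1158119161 - \frac{1}{1315588}\right) + \frac{1244}{563} = \frac{1523607670781667}{1315588} + \frac{1244}{563} = \frac{857791120286669993}{740676044}$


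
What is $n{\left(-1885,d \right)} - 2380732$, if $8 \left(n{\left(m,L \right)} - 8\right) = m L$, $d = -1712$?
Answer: $-1977334$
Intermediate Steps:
$n{\left(m,L \right)} = 8 + \frac{L m}{8}$ ($n{\left(m,L \right)} = 8 + \frac{m L}{8} = 8 + \frac{L m}{8}$)
$n{\left(-1885,d \right)} - 2380732 = \left(8 + \frac{1}{8} \left(-1712\right) \left(-1885\right)\right) - 2380732 = \left(8 + 403390\right) - 2380732 = 403398 - 2380732 = -1977334$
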